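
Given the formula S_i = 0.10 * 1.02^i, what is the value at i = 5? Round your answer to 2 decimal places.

S_5 = 0.1 * 1.02^5 ≈ 0.1 * 1.1041 ≈ 0.11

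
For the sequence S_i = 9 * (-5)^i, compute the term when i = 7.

S_7 = 9 * (-5)^7 = 9 * -78125 = -703125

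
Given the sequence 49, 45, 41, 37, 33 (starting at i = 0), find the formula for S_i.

Check differences: 45 - 49 = -4
41 - 45 = -4
Common difference d = -4.
First term a = 49.
Formula: S_i = 49 - 4*i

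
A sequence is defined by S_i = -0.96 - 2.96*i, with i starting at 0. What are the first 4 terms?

This is an arithmetic sequence.
i=0: S_0 = -0.96 + -2.96*0 = -0.96
i=1: S_1 = -0.96 + -2.96*1 = -3.92
i=2: S_2 = -0.96 + -2.96*2 = -6.88
i=3: S_3 = -0.96 + -2.96*3 = -9.84
The first 4 terms are: [-0.96, -3.92, -6.88, -9.84]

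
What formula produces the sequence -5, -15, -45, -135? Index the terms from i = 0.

Check ratios: -15 / -5 = 3.0
Common ratio r = 3.
First term a = -5.
Formula: S_i = -5 * 3^i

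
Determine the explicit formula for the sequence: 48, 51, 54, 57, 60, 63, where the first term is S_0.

Check differences: 51 - 48 = 3
54 - 51 = 3
Common difference d = 3.
First term a = 48.
Formula: S_i = 48 + 3*i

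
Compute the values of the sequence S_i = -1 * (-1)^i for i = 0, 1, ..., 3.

This is a geometric sequence.
i=0: S_0 = -1 * (-1)^0 = -1
i=1: S_1 = -1 * (-1)^1 = 1
i=2: S_2 = -1 * (-1)^2 = -1
i=3: S_3 = -1 * (-1)^3 = 1
The first 4 terms are: [-1, 1, -1, 1]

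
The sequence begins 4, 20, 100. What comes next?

Ratios: 20 / 4 = 5.0
This is a geometric sequence with common ratio r = 5.
Next term = 100 * 5 = 500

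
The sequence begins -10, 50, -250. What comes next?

Ratios: 50 / -10 = -5.0
This is a geometric sequence with common ratio r = -5.
Next term = -250 * -5 = 1250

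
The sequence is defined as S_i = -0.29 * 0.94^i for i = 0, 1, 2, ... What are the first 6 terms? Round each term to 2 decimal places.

This is a geometric sequence.
i=0: S_0 = -0.29 * 0.94^0 = -0.29
i=1: S_1 = -0.29 * 0.94^1 ≈ -0.27
i=2: S_2 = -0.29 * 0.94^2 ≈ -0.26
i=3: S_3 = -0.29 * 0.94^3 ≈ -0.24
i=4: S_4 = -0.29 * 0.94^4 ≈ -0.23
i=5: S_5 = -0.29 * 0.94^5 ≈ -0.21
The first 6 terms are: [-0.29, -0.27, -0.26, -0.24, -0.23, -0.21]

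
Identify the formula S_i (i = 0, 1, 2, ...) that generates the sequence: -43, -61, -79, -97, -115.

Check differences: -61 - -43 = -18
-79 - -61 = -18
Common difference d = -18.
First term a = -43.
Formula: S_i = -43 - 18*i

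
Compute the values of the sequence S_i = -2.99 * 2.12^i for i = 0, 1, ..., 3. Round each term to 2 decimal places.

This is a geometric sequence.
i=0: S_0 = -2.99 * 2.12^0 = -2.99
i=1: S_1 = -2.99 * 2.12^1 ≈ -6.34
i=2: S_2 = -2.99 * 2.12^2 ≈ -13.44
i=3: S_3 = -2.99 * 2.12^3 ≈ -28.49
The first 4 terms are: [-2.99, -6.34, -13.44, -28.49]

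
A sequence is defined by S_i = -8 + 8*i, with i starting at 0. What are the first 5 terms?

This is an arithmetic sequence.
i=0: S_0 = -8 + 8*0 = -8
i=1: S_1 = -8 + 8*1 = 0
i=2: S_2 = -8 + 8*2 = 8
i=3: S_3 = -8 + 8*3 = 16
i=4: S_4 = -8 + 8*4 = 24
The first 5 terms are: [-8, 0, 8, 16, 24]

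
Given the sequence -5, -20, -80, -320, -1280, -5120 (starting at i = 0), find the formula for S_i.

Check ratios: -20 / -5 = 4.0
Common ratio r = 4.
First term a = -5.
Formula: S_i = -5 * 4^i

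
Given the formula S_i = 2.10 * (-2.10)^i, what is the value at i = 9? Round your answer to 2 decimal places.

S_9 = 2.1 * (-2.1)^9 ≈ 2.1 * -794.28 ≈ -1667.99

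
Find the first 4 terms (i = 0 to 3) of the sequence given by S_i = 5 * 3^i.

This is a geometric sequence.
i=0: S_0 = 5 * 3^0 = 5
i=1: S_1 = 5 * 3^1 = 15
i=2: S_2 = 5 * 3^2 = 45
i=3: S_3 = 5 * 3^3 = 135
The first 4 terms are: [5, 15, 45, 135]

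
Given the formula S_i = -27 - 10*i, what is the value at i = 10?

S_10 = -27 + -10*10 = -27 + -100 = -127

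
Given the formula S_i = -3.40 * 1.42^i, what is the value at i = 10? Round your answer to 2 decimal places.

S_10 = -3.4 * 1.42^10 ≈ -3.4 * 33.3337 ≈ -113.33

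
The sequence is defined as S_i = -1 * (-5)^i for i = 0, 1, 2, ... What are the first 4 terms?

This is a geometric sequence.
i=0: S_0 = -1 * (-5)^0 = -1
i=1: S_1 = -1 * (-5)^1 = 5
i=2: S_2 = -1 * (-5)^2 = -25
i=3: S_3 = -1 * (-5)^3 = 125
The first 4 terms are: [-1, 5, -25, 125]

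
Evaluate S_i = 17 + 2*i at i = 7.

S_7 = 17 + 2*7 = 17 + 14 = 31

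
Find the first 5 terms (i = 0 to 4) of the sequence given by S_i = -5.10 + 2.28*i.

This is an arithmetic sequence.
i=0: S_0 = -5.1 + 2.28*0 = -5.1
i=1: S_1 = -5.1 + 2.28*1 = -2.82
i=2: S_2 = -5.1 + 2.28*2 = -0.54
i=3: S_3 = -5.1 + 2.28*3 = 1.74
i=4: S_4 = -5.1 + 2.28*4 = 4.02
The first 5 terms are: [-5.1, -2.82, -0.54, 1.74, 4.02]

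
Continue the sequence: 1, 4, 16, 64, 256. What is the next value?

Ratios: 4 / 1 = 4.0
This is a geometric sequence with common ratio r = 4.
Next term = 256 * 4 = 1024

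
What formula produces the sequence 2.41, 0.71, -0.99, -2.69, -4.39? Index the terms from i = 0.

Check differences: 0.71 - 2.41 = -1.7
-0.99 - 0.71 = -1.7
Common difference d = -1.7.
First term a = 2.41.
Formula: S_i = 2.41 - 1.70*i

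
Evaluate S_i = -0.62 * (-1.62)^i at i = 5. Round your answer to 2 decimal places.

S_5 = -0.62 * (-1.62)^5 ≈ -0.62 * -11.1577 ≈ 6.92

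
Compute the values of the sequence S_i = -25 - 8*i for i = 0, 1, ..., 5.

This is an arithmetic sequence.
i=0: S_0 = -25 + -8*0 = -25
i=1: S_1 = -25 + -8*1 = -33
i=2: S_2 = -25 + -8*2 = -41
i=3: S_3 = -25 + -8*3 = -49
i=4: S_4 = -25 + -8*4 = -57
i=5: S_5 = -25 + -8*5 = -65
The first 6 terms are: [-25, -33, -41, -49, -57, -65]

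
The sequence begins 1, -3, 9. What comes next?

Ratios: -3 / 1 = -3.0
This is a geometric sequence with common ratio r = -3.
Next term = 9 * -3 = -27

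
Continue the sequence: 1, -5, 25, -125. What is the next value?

Ratios: -5 / 1 = -5.0
This is a geometric sequence with common ratio r = -5.
Next term = -125 * -5 = 625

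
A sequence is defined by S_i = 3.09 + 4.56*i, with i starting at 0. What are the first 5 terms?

This is an arithmetic sequence.
i=0: S_0 = 3.09 + 4.56*0 = 3.09
i=1: S_1 = 3.09 + 4.56*1 = 7.65
i=2: S_2 = 3.09 + 4.56*2 = 12.21
i=3: S_3 = 3.09 + 4.56*3 = 16.77
i=4: S_4 = 3.09 + 4.56*4 = 21.33
The first 5 terms are: [3.09, 7.65, 12.21, 16.77, 21.33]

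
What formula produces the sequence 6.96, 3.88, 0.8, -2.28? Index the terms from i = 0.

Check differences: 3.88 - 6.96 = -3.08
0.8 - 3.88 = -3.08
Common difference d = -3.08.
First term a = 6.96.
Formula: S_i = 6.96 - 3.08*i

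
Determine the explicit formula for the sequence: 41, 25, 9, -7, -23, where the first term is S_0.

Check differences: 25 - 41 = -16
9 - 25 = -16
Common difference d = -16.
First term a = 41.
Formula: S_i = 41 - 16*i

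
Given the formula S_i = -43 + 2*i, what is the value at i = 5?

S_5 = -43 + 2*5 = -43 + 10 = -33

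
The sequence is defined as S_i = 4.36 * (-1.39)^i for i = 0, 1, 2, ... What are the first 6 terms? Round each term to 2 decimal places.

This is a geometric sequence.
i=0: S_0 = 4.36 * (-1.39)^0 = 4.36
i=1: S_1 = 4.36 * (-1.39)^1 ≈ -6.06
i=2: S_2 = 4.36 * (-1.39)^2 ≈ 8.42
i=3: S_3 = 4.36 * (-1.39)^3 ≈ -11.71
i=4: S_4 = 4.36 * (-1.39)^4 ≈ 16.28
i=5: S_5 = 4.36 * (-1.39)^5 ≈ -22.62
The first 6 terms are: [4.36, -6.06, 8.42, -11.71, 16.28, -22.62]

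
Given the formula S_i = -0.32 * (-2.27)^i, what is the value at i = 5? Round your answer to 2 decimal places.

S_5 = -0.32 * (-2.27)^5 ≈ -0.32 * -60.2739 ≈ 19.29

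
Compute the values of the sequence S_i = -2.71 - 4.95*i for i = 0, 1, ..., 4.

This is an arithmetic sequence.
i=0: S_0 = -2.71 + -4.95*0 = -2.71
i=1: S_1 = -2.71 + -4.95*1 = -7.66
i=2: S_2 = -2.71 + -4.95*2 = -12.61
i=3: S_3 = -2.71 + -4.95*3 = -17.56
i=4: S_4 = -2.71 + -4.95*4 = -22.51
The first 5 terms are: [-2.71, -7.66, -12.61, -17.56, -22.51]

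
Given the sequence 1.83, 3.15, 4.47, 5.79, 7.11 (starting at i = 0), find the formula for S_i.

Check differences: 3.15 - 1.83 = 1.32
4.47 - 3.15 = 1.32
Common difference d = 1.32.
First term a = 1.83.
Formula: S_i = 1.83 + 1.32*i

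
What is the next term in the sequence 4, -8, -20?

Differences: -8 - 4 = -12
This is an arithmetic sequence with common difference d = -12.
Next term = -20 + -12 = -32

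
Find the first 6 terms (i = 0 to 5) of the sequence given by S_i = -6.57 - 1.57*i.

This is an arithmetic sequence.
i=0: S_0 = -6.57 + -1.57*0 = -6.57
i=1: S_1 = -6.57 + -1.57*1 = -8.14
i=2: S_2 = -6.57 + -1.57*2 = -9.71
i=3: S_3 = -6.57 + -1.57*3 = -11.28
i=4: S_4 = -6.57 + -1.57*4 = -12.85
i=5: S_5 = -6.57 + -1.57*5 = -14.42
The first 6 terms are: [-6.57, -8.14, -9.71, -11.28, -12.85, -14.42]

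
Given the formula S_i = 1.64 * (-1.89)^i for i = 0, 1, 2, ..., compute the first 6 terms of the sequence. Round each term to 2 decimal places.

This is a geometric sequence.
i=0: S_0 = 1.64 * (-1.89)^0 = 1.64
i=1: S_1 = 1.64 * (-1.89)^1 ≈ -3.1
i=2: S_2 = 1.64 * (-1.89)^2 ≈ 5.86
i=3: S_3 = 1.64 * (-1.89)^3 ≈ -11.07
i=4: S_4 = 1.64 * (-1.89)^4 ≈ 20.93
i=5: S_5 = 1.64 * (-1.89)^5 ≈ -39.55
The first 6 terms are: [1.64, -3.1, 5.86, -11.07, 20.93, -39.55]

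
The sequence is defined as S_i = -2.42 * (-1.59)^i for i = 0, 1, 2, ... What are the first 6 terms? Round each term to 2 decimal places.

This is a geometric sequence.
i=0: S_0 = -2.42 * (-1.59)^0 = -2.42
i=1: S_1 = -2.42 * (-1.59)^1 ≈ 3.85
i=2: S_2 = -2.42 * (-1.59)^2 ≈ -6.12
i=3: S_3 = -2.42 * (-1.59)^3 ≈ 9.73
i=4: S_4 = -2.42 * (-1.59)^4 ≈ -15.47
i=5: S_5 = -2.42 * (-1.59)^5 ≈ 24.59
The first 6 terms are: [-2.42, 3.85, -6.12, 9.73, -15.47, 24.59]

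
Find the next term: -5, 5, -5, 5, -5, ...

Ratios: 5 / -5 = -1.0
This is a geometric sequence with common ratio r = -1.
Next term = -5 * -1 = 5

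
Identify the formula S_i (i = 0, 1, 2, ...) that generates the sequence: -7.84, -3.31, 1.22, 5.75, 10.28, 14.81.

Check differences: -3.31 - -7.84 = 4.53
1.22 - -3.31 = 4.53
Common difference d = 4.53.
First term a = -7.84.
Formula: S_i = -7.84 + 4.53*i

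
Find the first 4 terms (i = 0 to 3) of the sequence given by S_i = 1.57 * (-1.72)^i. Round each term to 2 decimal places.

This is a geometric sequence.
i=0: S_0 = 1.57 * (-1.72)^0 = 1.57
i=1: S_1 = 1.57 * (-1.72)^1 ≈ -2.7
i=2: S_2 = 1.57 * (-1.72)^2 ≈ 4.64
i=3: S_3 = 1.57 * (-1.72)^3 ≈ -7.99
The first 4 terms are: [1.57, -2.7, 4.64, -7.99]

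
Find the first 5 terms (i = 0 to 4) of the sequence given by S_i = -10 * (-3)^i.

This is a geometric sequence.
i=0: S_0 = -10 * (-3)^0 = -10
i=1: S_1 = -10 * (-3)^1 = 30
i=2: S_2 = -10 * (-3)^2 = -90
i=3: S_3 = -10 * (-3)^3 = 270
i=4: S_4 = -10 * (-3)^4 = -810
The first 5 terms are: [-10, 30, -90, 270, -810]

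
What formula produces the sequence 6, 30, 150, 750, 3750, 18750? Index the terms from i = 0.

Check ratios: 30 / 6 = 5.0
Common ratio r = 5.
First term a = 6.
Formula: S_i = 6 * 5^i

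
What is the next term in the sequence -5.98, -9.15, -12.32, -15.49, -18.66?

Differences: -9.15 - -5.98 = -3.17
This is an arithmetic sequence with common difference d = -3.17.
Next term = -18.66 + -3.17 = -21.83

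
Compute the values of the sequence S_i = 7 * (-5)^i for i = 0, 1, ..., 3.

This is a geometric sequence.
i=0: S_0 = 7 * (-5)^0 = 7
i=1: S_1 = 7 * (-5)^1 = -35
i=2: S_2 = 7 * (-5)^2 = 175
i=3: S_3 = 7 * (-5)^3 = -875
The first 4 terms are: [7, -35, 175, -875]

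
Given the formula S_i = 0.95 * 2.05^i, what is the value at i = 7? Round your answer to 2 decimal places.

S_7 = 0.95 * 2.05^7 ≈ 0.95 * 152.1518 ≈ 144.54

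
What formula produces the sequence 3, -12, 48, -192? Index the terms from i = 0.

Check ratios: -12 / 3 = -4.0
Common ratio r = -4.
First term a = 3.
Formula: S_i = 3 * (-4)^i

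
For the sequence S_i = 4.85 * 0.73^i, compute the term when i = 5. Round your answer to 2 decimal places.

S_5 = 4.85 * 0.73^5 ≈ 4.85 * 0.2073 ≈ 1.01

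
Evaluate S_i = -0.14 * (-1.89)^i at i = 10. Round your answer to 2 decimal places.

S_10 = -0.14 * (-1.89)^10 ≈ -0.14 * 581.5915 ≈ -81.42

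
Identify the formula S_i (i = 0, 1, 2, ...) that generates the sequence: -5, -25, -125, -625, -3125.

Check ratios: -25 / -5 = 5.0
Common ratio r = 5.
First term a = -5.
Formula: S_i = -5 * 5^i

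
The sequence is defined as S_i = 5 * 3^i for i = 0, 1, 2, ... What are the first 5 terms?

This is a geometric sequence.
i=0: S_0 = 5 * 3^0 = 5
i=1: S_1 = 5 * 3^1 = 15
i=2: S_2 = 5 * 3^2 = 45
i=3: S_3 = 5 * 3^3 = 135
i=4: S_4 = 5 * 3^4 = 405
The first 5 terms are: [5, 15, 45, 135, 405]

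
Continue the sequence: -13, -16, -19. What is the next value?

Differences: -16 - -13 = -3
This is an arithmetic sequence with common difference d = -3.
Next term = -19 + -3 = -22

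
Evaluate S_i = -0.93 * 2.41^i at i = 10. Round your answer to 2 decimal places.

S_10 = -0.93 * 2.41^10 ≈ -0.93 * 6609.5277 ≈ -6146.86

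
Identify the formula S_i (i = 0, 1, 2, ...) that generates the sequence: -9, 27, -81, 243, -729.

Check ratios: 27 / -9 = -3.0
Common ratio r = -3.
First term a = -9.
Formula: S_i = -9 * (-3)^i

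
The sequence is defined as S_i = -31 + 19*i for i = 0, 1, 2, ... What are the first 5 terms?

This is an arithmetic sequence.
i=0: S_0 = -31 + 19*0 = -31
i=1: S_1 = -31 + 19*1 = -12
i=2: S_2 = -31 + 19*2 = 7
i=3: S_3 = -31 + 19*3 = 26
i=4: S_4 = -31 + 19*4 = 45
The first 5 terms are: [-31, -12, 7, 26, 45]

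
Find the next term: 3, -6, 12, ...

Ratios: -6 / 3 = -2.0
This is a geometric sequence with common ratio r = -2.
Next term = 12 * -2 = -24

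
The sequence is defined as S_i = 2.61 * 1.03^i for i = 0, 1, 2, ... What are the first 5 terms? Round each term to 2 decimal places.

This is a geometric sequence.
i=0: S_0 = 2.61 * 1.03^0 = 2.61
i=1: S_1 = 2.61 * 1.03^1 ≈ 2.69
i=2: S_2 = 2.61 * 1.03^2 ≈ 2.77
i=3: S_3 = 2.61 * 1.03^3 ≈ 2.85
i=4: S_4 = 2.61 * 1.03^4 ≈ 2.94
The first 5 terms are: [2.61, 2.69, 2.77, 2.85, 2.94]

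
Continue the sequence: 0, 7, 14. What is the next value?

Differences: 7 - 0 = 7
This is an arithmetic sequence with common difference d = 7.
Next term = 14 + 7 = 21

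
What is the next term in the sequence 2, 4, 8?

Ratios: 4 / 2 = 2.0
This is a geometric sequence with common ratio r = 2.
Next term = 8 * 2 = 16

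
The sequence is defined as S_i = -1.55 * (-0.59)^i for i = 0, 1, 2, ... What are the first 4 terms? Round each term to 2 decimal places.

This is a geometric sequence.
i=0: S_0 = -1.55 * (-0.59)^0 = -1.55
i=1: S_1 = -1.55 * (-0.59)^1 ≈ 0.91
i=2: S_2 = -1.55 * (-0.59)^2 ≈ -0.54
i=3: S_3 = -1.55 * (-0.59)^3 ≈ 0.32
The first 4 terms are: [-1.55, 0.91, -0.54, 0.32]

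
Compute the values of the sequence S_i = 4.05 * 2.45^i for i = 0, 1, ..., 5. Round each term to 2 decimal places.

This is a geometric sequence.
i=0: S_0 = 4.05 * 2.45^0 = 4.05
i=1: S_1 = 4.05 * 2.45^1 ≈ 9.92
i=2: S_2 = 4.05 * 2.45^2 ≈ 24.31
i=3: S_3 = 4.05 * 2.45^3 ≈ 59.56
i=4: S_4 = 4.05 * 2.45^4 ≈ 145.92
i=5: S_5 = 4.05 * 2.45^5 ≈ 357.51
The first 6 terms are: [4.05, 9.92, 24.31, 59.56, 145.92, 357.51]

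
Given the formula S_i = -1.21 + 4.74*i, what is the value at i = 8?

S_8 = -1.21 + 4.74*8 = -1.21 + 37.92 = 36.71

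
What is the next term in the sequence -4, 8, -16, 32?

Ratios: 8 / -4 = -2.0
This is a geometric sequence with common ratio r = -2.
Next term = 32 * -2 = -64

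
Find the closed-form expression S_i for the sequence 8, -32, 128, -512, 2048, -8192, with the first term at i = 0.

Check ratios: -32 / 8 = -4.0
Common ratio r = -4.
First term a = 8.
Formula: S_i = 8 * (-4)^i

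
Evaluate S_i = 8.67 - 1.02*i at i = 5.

S_5 = 8.67 + -1.02*5 = 8.67 + -5.1 = 3.57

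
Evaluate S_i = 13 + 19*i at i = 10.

S_10 = 13 + 19*10 = 13 + 190 = 203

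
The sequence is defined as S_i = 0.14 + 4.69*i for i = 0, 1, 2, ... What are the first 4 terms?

This is an arithmetic sequence.
i=0: S_0 = 0.14 + 4.69*0 = 0.14
i=1: S_1 = 0.14 + 4.69*1 = 4.83
i=2: S_2 = 0.14 + 4.69*2 = 9.52
i=3: S_3 = 0.14 + 4.69*3 = 14.21
The first 4 terms are: [0.14, 4.83, 9.52, 14.21]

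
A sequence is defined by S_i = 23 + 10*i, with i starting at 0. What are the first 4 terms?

This is an arithmetic sequence.
i=0: S_0 = 23 + 10*0 = 23
i=1: S_1 = 23 + 10*1 = 33
i=2: S_2 = 23 + 10*2 = 43
i=3: S_3 = 23 + 10*3 = 53
The first 4 terms are: [23, 33, 43, 53]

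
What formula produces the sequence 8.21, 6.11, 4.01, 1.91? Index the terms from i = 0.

Check differences: 6.11 - 8.21 = -2.1
4.01 - 6.11 = -2.1
Common difference d = -2.1.
First term a = 8.21.
Formula: S_i = 8.21 - 2.10*i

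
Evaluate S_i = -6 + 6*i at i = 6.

S_6 = -6 + 6*6 = -6 + 36 = 30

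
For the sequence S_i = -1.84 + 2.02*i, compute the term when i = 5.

S_5 = -1.84 + 2.02*5 = -1.84 + 10.1 = 8.26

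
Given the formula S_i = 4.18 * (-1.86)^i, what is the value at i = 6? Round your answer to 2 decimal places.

S_6 = 4.18 * (-1.86)^6 ≈ 4.18 * 41.4074 ≈ 173.08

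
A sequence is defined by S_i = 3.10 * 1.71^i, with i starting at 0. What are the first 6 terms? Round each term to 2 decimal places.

This is a geometric sequence.
i=0: S_0 = 3.1 * 1.71^0 = 3.1
i=1: S_1 = 3.1 * 1.71^1 ≈ 5.3
i=2: S_2 = 3.1 * 1.71^2 ≈ 9.06
i=3: S_3 = 3.1 * 1.71^3 ≈ 15.5
i=4: S_4 = 3.1 * 1.71^4 ≈ 26.51
i=5: S_5 = 3.1 * 1.71^5 ≈ 45.33
The first 6 terms are: [3.1, 5.3, 9.06, 15.5, 26.51, 45.33]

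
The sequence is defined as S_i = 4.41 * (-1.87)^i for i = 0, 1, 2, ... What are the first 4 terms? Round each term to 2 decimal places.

This is a geometric sequence.
i=0: S_0 = 4.41 * (-1.87)^0 = 4.41
i=1: S_1 = 4.41 * (-1.87)^1 ≈ -8.25
i=2: S_2 = 4.41 * (-1.87)^2 ≈ 15.42
i=3: S_3 = 4.41 * (-1.87)^3 ≈ -28.84
The first 4 terms are: [4.41, -8.25, 15.42, -28.84]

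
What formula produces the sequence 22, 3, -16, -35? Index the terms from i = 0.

Check differences: 3 - 22 = -19
-16 - 3 = -19
Common difference d = -19.
First term a = 22.
Formula: S_i = 22 - 19*i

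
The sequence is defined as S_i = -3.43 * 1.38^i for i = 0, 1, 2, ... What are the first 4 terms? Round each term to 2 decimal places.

This is a geometric sequence.
i=0: S_0 = -3.43 * 1.38^0 = -3.43
i=1: S_1 = -3.43 * 1.38^1 ≈ -4.73
i=2: S_2 = -3.43 * 1.38^2 ≈ -6.53
i=3: S_3 = -3.43 * 1.38^3 ≈ -9.01
The first 4 terms are: [-3.43, -4.73, -6.53, -9.01]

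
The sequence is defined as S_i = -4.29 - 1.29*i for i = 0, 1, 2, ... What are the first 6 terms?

This is an arithmetic sequence.
i=0: S_0 = -4.29 + -1.29*0 = -4.29
i=1: S_1 = -4.29 + -1.29*1 = -5.58
i=2: S_2 = -4.29 + -1.29*2 = -6.87
i=3: S_3 = -4.29 + -1.29*3 = -8.16
i=4: S_4 = -4.29 + -1.29*4 = -9.45
i=5: S_5 = -4.29 + -1.29*5 = -10.74
The first 6 terms are: [-4.29, -5.58, -6.87, -8.16, -9.45, -10.74]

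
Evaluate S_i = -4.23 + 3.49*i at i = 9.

S_9 = -4.23 + 3.49*9 = -4.23 + 31.41 = 27.18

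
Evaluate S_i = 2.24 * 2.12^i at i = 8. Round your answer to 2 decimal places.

S_8 = 2.24 * 2.12^8 ≈ 2.24 * 408.0251 ≈ 913.98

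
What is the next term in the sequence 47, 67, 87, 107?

Differences: 67 - 47 = 20
This is an arithmetic sequence with common difference d = 20.
Next term = 107 + 20 = 127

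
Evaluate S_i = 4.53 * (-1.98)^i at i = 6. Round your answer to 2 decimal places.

S_6 = 4.53 * (-1.98)^6 ≈ 4.53 * 60.2547 ≈ 272.95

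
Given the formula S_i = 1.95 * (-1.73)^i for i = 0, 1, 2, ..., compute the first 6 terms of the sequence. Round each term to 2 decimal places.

This is a geometric sequence.
i=0: S_0 = 1.95 * (-1.73)^0 = 1.95
i=1: S_1 = 1.95 * (-1.73)^1 ≈ -3.37
i=2: S_2 = 1.95 * (-1.73)^2 ≈ 5.84
i=3: S_3 = 1.95 * (-1.73)^3 ≈ -10.1
i=4: S_4 = 1.95 * (-1.73)^4 ≈ 17.47
i=5: S_5 = 1.95 * (-1.73)^5 ≈ -30.22
The first 6 terms are: [1.95, -3.37, 5.84, -10.1, 17.47, -30.22]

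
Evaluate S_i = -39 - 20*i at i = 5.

S_5 = -39 + -20*5 = -39 + -100 = -139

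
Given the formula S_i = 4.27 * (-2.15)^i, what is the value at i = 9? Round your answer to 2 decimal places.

S_9 = 4.27 * (-2.15)^9 ≈ 4.27 * -981.6262 ≈ -4191.54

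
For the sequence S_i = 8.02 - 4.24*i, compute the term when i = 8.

S_8 = 8.02 + -4.24*8 = 8.02 + -33.92 = -25.9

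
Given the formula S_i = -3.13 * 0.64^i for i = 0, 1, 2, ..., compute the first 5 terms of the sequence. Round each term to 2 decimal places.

This is a geometric sequence.
i=0: S_0 = -3.13 * 0.64^0 = -3.13
i=1: S_1 = -3.13 * 0.64^1 ≈ -2.0
i=2: S_2 = -3.13 * 0.64^2 ≈ -1.28
i=3: S_3 = -3.13 * 0.64^3 ≈ -0.82
i=4: S_4 = -3.13 * 0.64^4 ≈ -0.53
The first 5 terms are: [-3.13, -2.0, -1.28, -0.82, -0.53]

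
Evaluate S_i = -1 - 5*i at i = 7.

S_7 = -1 + -5*7 = -1 + -35 = -36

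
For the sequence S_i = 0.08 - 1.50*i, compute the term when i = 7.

S_7 = 0.08 + -1.5*7 = 0.08 + -10.5 = -10.42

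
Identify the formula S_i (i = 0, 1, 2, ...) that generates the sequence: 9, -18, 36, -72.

Check ratios: -18 / 9 = -2.0
Common ratio r = -2.
First term a = 9.
Formula: S_i = 9 * (-2)^i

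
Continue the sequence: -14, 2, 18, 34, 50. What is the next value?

Differences: 2 - -14 = 16
This is an arithmetic sequence with common difference d = 16.
Next term = 50 + 16 = 66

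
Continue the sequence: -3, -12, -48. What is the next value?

Ratios: -12 / -3 = 4.0
This is a geometric sequence with common ratio r = 4.
Next term = -48 * 4 = -192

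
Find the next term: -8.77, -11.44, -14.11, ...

Differences: -11.44 - -8.77 = -2.67
This is an arithmetic sequence with common difference d = -2.67.
Next term = -14.11 + -2.67 = -16.78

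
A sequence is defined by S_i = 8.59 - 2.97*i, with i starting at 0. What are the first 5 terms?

This is an arithmetic sequence.
i=0: S_0 = 8.59 + -2.97*0 = 8.59
i=1: S_1 = 8.59 + -2.97*1 = 5.62
i=2: S_2 = 8.59 + -2.97*2 = 2.65
i=3: S_3 = 8.59 + -2.97*3 = -0.32
i=4: S_4 = 8.59 + -2.97*4 = -3.29
The first 5 terms are: [8.59, 5.62, 2.65, -0.32, -3.29]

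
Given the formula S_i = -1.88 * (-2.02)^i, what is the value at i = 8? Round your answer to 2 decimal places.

S_8 = -1.88 * (-2.02)^8 ≈ -1.88 * 277.2113 ≈ -521.16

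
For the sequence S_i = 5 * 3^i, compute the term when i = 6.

S_6 = 5 * 3^6 = 5 * 729 = 3645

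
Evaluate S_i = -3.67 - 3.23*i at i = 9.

S_9 = -3.67 + -3.23*9 = -3.67 + -29.07 = -32.74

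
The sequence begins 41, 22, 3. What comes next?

Differences: 22 - 41 = -19
This is an arithmetic sequence with common difference d = -19.
Next term = 3 + -19 = -16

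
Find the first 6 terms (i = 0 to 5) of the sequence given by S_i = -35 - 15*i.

This is an arithmetic sequence.
i=0: S_0 = -35 + -15*0 = -35
i=1: S_1 = -35 + -15*1 = -50
i=2: S_2 = -35 + -15*2 = -65
i=3: S_3 = -35 + -15*3 = -80
i=4: S_4 = -35 + -15*4 = -95
i=5: S_5 = -35 + -15*5 = -110
The first 6 terms are: [-35, -50, -65, -80, -95, -110]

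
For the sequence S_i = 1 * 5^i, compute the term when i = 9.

S_9 = 1 * 5^9 = 1 * 1953125 = 1953125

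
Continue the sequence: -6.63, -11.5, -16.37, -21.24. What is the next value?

Differences: -11.5 - -6.63 = -4.87
This is an arithmetic sequence with common difference d = -4.87.
Next term = -21.24 + -4.87 = -26.11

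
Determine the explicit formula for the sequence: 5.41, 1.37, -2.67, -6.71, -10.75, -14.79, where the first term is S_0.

Check differences: 1.37 - 5.41 = -4.04
-2.67 - 1.37 = -4.04
Common difference d = -4.04.
First term a = 5.41.
Formula: S_i = 5.41 - 4.04*i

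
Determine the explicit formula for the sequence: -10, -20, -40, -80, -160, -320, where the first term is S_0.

Check ratios: -20 / -10 = 2.0
Common ratio r = 2.
First term a = -10.
Formula: S_i = -10 * 2^i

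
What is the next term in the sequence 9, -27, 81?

Ratios: -27 / 9 = -3.0
This is a geometric sequence with common ratio r = -3.
Next term = 81 * -3 = -243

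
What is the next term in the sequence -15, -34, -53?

Differences: -34 - -15 = -19
This is an arithmetic sequence with common difference d = -19.
Next term = -53 + -19 = -72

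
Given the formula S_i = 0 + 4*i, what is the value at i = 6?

S_6 = 0 + 4*6 = 0 + 24 = 24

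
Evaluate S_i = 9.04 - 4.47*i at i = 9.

S_9 = 9.04 + -4.47*9 = 9.04 + -40.23 = -31.19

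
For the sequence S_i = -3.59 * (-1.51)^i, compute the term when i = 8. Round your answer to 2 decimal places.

S_8 = -3.59 * (-1.51)^8 ≈ -3.59 * 27.0281 ≈ -97.03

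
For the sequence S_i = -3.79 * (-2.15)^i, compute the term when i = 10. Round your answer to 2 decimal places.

S_10 = -3.79 * (-2.15)^10 ≈ -3.79 * 2110.4963 ≈ -7998.78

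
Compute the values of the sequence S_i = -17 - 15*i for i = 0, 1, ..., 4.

This is an arithmetic sequence.
i=0: S_0 = -17 + -15*0 = -17
i=1: S_1 = -17 + -15*1 = -32
i=2: S_2 = -17 + -15*2 = -47
i=3: S_3 = -17 + -15*3 = -62
i=4: S_4 = -17 + -15*4 = -77
The first 5 terms are: [-17, -32, -47, -62, -77]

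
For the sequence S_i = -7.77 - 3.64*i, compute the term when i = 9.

S_9 = -7.77 + -3.64*9 = -7.77 + -32.76 = -40.53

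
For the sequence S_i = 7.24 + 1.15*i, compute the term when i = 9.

S_9 = 7.24 + 1.15*9 = 7.24 + 10.35 = 17.59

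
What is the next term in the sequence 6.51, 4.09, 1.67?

Differences: 4.09 - 6.51 = -2.42
This is an arithmetic sequence with common difference d = -2.42.
Next term = 1.67 + -2.42 = -0.75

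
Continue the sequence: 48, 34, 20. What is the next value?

Differences: 34 - 48 = -14
This is an arithmetic sequence with common difference d = -14.
Next term = 20 + -14 = 6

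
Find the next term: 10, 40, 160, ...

Ratios: 40 / 10 = 4.0
This is a geometric sequence with common ratio r = 4.
Next term = 160 * 4 = 640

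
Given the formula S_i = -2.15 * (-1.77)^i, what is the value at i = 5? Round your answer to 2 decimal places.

S_5 = -2.15 * (-1.77)^5 ≈ -2.15 * -17.3727 ≈ 37.35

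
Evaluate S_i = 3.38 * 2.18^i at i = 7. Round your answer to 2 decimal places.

S_7 = 3.38 * 2.18^7 ≈ 3.38 * 233.989 ≈ 790.88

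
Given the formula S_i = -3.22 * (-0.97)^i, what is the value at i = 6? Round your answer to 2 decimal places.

S_6 = -3.22 * (-0.97)^6 ≈ -3.22 * 0.833 ≈ -2.68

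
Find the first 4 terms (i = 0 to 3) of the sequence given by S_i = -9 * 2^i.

This is a geometric sequence.
i=0: S_0 = -9 * 2^0 = -9
i=1: S_1 = -9 * 2^1 = -18
i=2: S_2 = -9 * 2^2 = -36
i=3: S_3 = -9 * 2^3 = -72
The first 4 terms are: [-9, -18, -36, -72]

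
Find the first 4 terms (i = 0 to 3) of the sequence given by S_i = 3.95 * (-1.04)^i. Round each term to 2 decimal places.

This is a geometric sequence.
i=0: S_0 = 3.95 * (-1.04)^0 = 3.95
i=1: S_1 = 3.95 * (-1.04)^1 ≈ -4.11
i=2: S_2 = 3.95 * (-1.04)^2 ≈ 4.27
i=3: S_3 = 3.95 * (-1.04)^3 ≈ -4.44
The first 4 terms are: [3.95, -4.11, 4.27, -4.44]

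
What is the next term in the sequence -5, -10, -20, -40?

Ratios: -10 / -5 = 2.0
This is a geometric sequence with common ratio r = 2.
Next term = -40 * 2 = -80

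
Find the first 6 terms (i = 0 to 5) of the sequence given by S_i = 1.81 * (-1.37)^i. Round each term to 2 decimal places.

This is a geometric sequence.
i=0: S_0 = 1.81 * (-1.37)^0 = 1.81
i=1: S_1 = 1.81 * (-1.37)^1 ≈ -2.48
i=2: S_2 = 1.81 * (-1.37)^2 ≈ 3.4
i=3: S_3 = 1.81 * (-1.37)^3 ≈ -4.65
i=4: S_4 = 1.81 * (-1.37)^4 ≈ 6.38
i=5: S_5 = 1.81 * (-1.37)^5 ≈ -8.74
The first 6 terms are: [1.81, -2.48, 3.4, -4.65, 6.38, -8.74]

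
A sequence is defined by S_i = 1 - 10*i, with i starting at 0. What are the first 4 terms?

This is an arithmetic sequence.
i=0: S_0 = 1 + -10*0 = 1
i=1: S_1 = 1 + -10*1 = -9
i=2: S_2 = 1 + -10*2 = -19
i=3: S_3 = 1 + -10*3 = -29
The first 4 terms are: [1, -9, -19, -29]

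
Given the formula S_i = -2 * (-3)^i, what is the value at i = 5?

S_5 = -2 * (-3)^5 = -2 * -243 = 486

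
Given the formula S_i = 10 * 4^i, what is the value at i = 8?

S_8 = 10 * 4^8 = 10 * 65536 = 655360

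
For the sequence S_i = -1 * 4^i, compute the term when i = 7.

S_7 = -1 * 4^7 = -1 * 16384 = -16384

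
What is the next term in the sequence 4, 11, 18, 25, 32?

Differences: 11 - 4 = 7
This is an arithmetic sequence with common difference d = 7.
Next term = 32 + 7 = 39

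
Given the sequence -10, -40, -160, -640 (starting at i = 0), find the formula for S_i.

Check ratios: -40 / -10 = 4.0
Common ratio r = 4.
First term a = -10.
Formula: S_i = -10 * 4^i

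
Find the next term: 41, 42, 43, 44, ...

Differences: 42 - 41 = 1
This is an arithmetic sequence with common difference d = 1.
Next term = 44 + 1 = 45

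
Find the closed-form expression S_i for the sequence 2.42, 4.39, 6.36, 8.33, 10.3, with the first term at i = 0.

Check differences: 4.39 - 2.42 = 1.97
6.36 - 4.39 = 1.97
Common difference d = 1.97.
First term a = 2.42.
Formula: S_i = 2.42 + 1.97*i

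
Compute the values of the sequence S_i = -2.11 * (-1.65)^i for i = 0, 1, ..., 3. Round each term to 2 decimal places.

This is a geometric sequence.
i=0: S_0 = -2.11 * (-1.65)^0 = -2.11
i=1: S_1 = -2.11 * (-1.65)^1 ≈ 3.48
i=2: S_2 = -2.11 * (-1.65)^2 ≈ -5.74
i=3: S_3 = -2.11 * (-1.65)^3 ≈ 9.48
The first 4 terms are: [-2.11, 3.48, -5.74, 9.48]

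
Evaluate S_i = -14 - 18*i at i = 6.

S_6 = -14 + -18*6 = -14 + -108 = -122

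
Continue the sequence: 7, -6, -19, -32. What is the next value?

Differences: -6 - 7 = -13
This is an arithmetic sequence with common difference d = -13.
Next term = -32 + -13 = -45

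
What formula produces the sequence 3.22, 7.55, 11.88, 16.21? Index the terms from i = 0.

Check differences: 7.55 - 3.22 = 4.33
11.88 - 7.55 = 4.33
Common difference d = 4.33.
First term a = 3.22.
Formula: S_i = 3.22 + 4.33*i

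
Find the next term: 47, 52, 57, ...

Differences: 52 - 47 = 5
This is an arithmetic sequence with common difference d = 5.
Next term = 57 + 5 = 62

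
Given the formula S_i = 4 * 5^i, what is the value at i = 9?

S_9 = 4 * 5^9 = 4 * 1953125 = 7812500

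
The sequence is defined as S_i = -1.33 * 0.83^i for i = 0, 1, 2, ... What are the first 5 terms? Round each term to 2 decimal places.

This is a geometric sequence.
i=0: S_0 = -1.33 * 0.83^0 = -1.33
i=1: S_1 = -1.33 * 0.83^1 ≈ -1.1
i=2: S_2 = -1.33 * 0.83^2 ≈ -0.92
i=3: S_3 = -1.33 * 0.83^3 ≈ -0.76
i=4: S_4 = -1.33 * 0.83^4 ≈ -0.63
The first 5 terms are: [-1.33, -1.1, -0.92, -0.76, -0.63]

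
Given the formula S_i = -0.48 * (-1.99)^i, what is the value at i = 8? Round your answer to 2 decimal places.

S_8 = -0.48 * (-1.99)^8 ≈ -0.48 * 245.9374 ≈ -118.05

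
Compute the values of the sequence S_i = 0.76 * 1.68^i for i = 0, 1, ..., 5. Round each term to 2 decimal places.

This is a geometric sequence.
i=0: S_0 = 0.76 * 1.68^0 = 0.76
i=1: S_1 = 0.76 * 1.68^1 ≈ 1.28
i=2: S_2 = 0.76 * 1.68^2 ≈ 2.15
i=3: S_3 = 0.76 * 1.68^3 ≈ 3.6
i=4: S_4 = 0.76 * 1.68^4 ≈ 6.05
i=5: S_5 = 0.76 * 1.68^5 ≈ 10.17
The first 6 terms are: [0.76, 1.28, 2.15, 3.6, 6.05, 10.17]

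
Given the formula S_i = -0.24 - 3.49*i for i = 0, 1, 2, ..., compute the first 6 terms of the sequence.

This is an arithmetic sequence.
i=0: S_0 = -0.24 + -3.49*0 = -0.24
i=1: S_1 = -0.24 + -3.49*1 = -3.73
i=2: S_2 = -0.24 + -3.49*2 = -7.22
i=3: S_3 = -0.24 + -3.49*3 = -10.71
i=4: S_4 = -0.24 + -3.49*4 = -14.2
i=5: S_5 = -0.24 + -3.49*5 = -17.69
The first 6 terms are: [-0.24, -3.73, -7.22, -10.71, -14.2, -17.69]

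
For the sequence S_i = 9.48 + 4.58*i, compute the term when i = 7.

S_7 = 9.48 + 4.58*7 = 9.48 + 32.06 = 41.54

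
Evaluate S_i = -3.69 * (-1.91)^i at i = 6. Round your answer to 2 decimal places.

S_6 = -3.69 * (-1.91)^6 ≈ -3.69 * 48.5512 ≈ -179.15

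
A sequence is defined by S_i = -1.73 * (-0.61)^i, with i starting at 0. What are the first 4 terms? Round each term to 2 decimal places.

This is a geometric sequence.
i=0: S_0 = -1.73 * (-0.61)^0 = -1.73
i=1: S_1 = -1.73 * (-0.61)^1 ≈ 1.06
i=2: S_2 = -1.73 * (-0.61)^2 ≈ -0.64
i=3: S_3 = -1.73 * (-0.61)^3 ≈ 0.39
The first 4 terms are: [-1.73, 1.06, -0.64, 0.39]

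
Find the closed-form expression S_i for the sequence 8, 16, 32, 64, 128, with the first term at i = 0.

Check ratios: 16 / 8 = 2.0
Common ratio r = 2.
First term a = 8.
Formula: S_i = 8 * 2^i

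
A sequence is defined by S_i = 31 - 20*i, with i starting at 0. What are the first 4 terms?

This is an arithmetic sequence.
i=0: S_0 = 31 + -20*0 = 31
i=1: S_1 = 31 + -20*1 = 11
i=2: S_2 = 31 + -20*2 = -9
i=3: S_3 = 31 + -20*3 = -29
The first 4 terms are: [31, 11, -9, -29]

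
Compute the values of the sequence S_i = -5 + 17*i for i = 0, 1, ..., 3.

This is an arithmetic sequence.
i=0: S_0 = -5 + 17*0 = -5
i=1: S_1 = -5 + 17*1 = 12
i=2: S_2 = -5 + 17*2 = 29
i=3: S_3 = -5 + 17*3 = 46
The first 4 terms are: [-5, 12, 29, 46]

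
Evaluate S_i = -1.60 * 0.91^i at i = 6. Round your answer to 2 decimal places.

S_6 = -1.6 * 0.91^6 ≈ -1.6 * 0.5679 ≈ -0.91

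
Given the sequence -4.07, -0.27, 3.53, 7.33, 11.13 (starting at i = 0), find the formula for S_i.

Check differences: -0.27 - -4.07 = 3.8
3.53 - -0.27 = 3.8
Common difference d = 3.8.
First term a = -4.07.
Formula: S_i = -4.07 + 3.80*i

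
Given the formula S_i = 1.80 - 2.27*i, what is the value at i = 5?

S_5 = 1.8 + -2.27*5 = 1.8 + -11.35 = -9.55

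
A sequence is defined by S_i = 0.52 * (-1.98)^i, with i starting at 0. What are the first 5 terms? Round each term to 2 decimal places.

This is a geometric sequence.
i=0: S_0 = 0.52 * (-1.98)^0 = 0.52
i=1: S_1 = 0.52 * (-1.98)^1 ≈ -1.03
i=2: S_2 = 0.52 * (-1.98)^2 ≈ 2.04
i=3: S_3 = 0.52 * (-1.98)^3 ≈ -4.04
i=4: S_4 = 0.52 * (-1.98)^4 ≈ 7.99
The first 5 terms are: [0.52, -1.03, 2.04, -4.04, 7.99]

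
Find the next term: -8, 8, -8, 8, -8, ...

Ratios: 8 / -8 = -1.0
This is a geometric sequence with common ratio r = -1.
Next term = -8 * -1 = 8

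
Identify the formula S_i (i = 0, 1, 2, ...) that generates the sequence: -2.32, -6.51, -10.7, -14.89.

Check differences: -6.51 - -2.32 = -4.19
-10.7 - -6.51 = -4.19
Common difference d = -4.19.
First term a = -2.32.
Formula: S_i = -2.32 - 4.19*i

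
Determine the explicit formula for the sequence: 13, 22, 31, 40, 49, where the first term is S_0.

Check differences: 22 - 13 = 9
31 - 22 = 9
Common difference d = 9.
First term a = 13.
Formula: S_i = 13 + 9*i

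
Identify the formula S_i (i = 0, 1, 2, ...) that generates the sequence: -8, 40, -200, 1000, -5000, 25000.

Check ratios: 40 / -8 = -5.0
Common ratio r = -5.
First term a = -8.
Formula: S_i = -8 * (-5)^i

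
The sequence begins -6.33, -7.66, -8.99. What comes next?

Differences: -7.66 - -6.33 = -1.33
This is an arithmetic sequence with common difference d = -1.33.
Next term = -8.99 + -1.33 = -10.32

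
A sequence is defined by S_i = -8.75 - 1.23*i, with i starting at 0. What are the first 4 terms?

This is an arithmetic sequence.
i=0: S_0 = -8.75 + -1.23*0 = -8.75
i=1: S_1 = -8.75 + -1.23*1 = -9.98
i=2: S_2 = -8.75 + -1.23*2 = -11.21
i=3: S_3 = -8.75 + -1.23*3 = -12.44
The first 4 terms are: [-8.75, -9.98, -11.21, -12.44]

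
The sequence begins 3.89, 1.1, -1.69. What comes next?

Differences: 1.1 - 3.89 = -2.79
This is an arithmetic sequence with common difference d = -2.79.
Next term = -1.69 + -2.79 = -4.48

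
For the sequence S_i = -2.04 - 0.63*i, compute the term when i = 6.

S_6 = -2.04 + -0.63*6 = -2.04 + -3.78 = -5.82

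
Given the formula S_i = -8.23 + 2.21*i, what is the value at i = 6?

S_6 = -8.23 + 2.21*6 = -8.23 + 13.26 = 5.03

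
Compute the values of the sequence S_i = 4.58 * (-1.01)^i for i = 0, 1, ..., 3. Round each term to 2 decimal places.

This is a geometric sequence.
i=0: S_0 = 4.58 * (-1.01)^0 = 4.58
i=1: S_1 = 4.58 * (-1.01)^1 ≈ -4.63
i=2: S_2 = 4.58 * (-1.01)^2 ≈ 4.67
i=3: S_3 = 4.58 * (-1.01)^3 ≈ -4.72
The first 4 terms are: [4.58, -4.63, 4.67, -4.72]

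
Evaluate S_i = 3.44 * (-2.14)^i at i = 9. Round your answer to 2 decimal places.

S_9 = 3.44 * (-2.14)^9 ≈ 3.44 * -941.2911 ≈ -3238.04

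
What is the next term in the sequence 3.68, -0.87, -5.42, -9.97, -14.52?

Differences: -0.87 - 3.68 = -4.55
This is an arithmetic sequence with common difference d = -4.55.
Next term = -14.52 + -4.55 = -19.07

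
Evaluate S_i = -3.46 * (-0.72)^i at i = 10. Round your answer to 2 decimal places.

S_10 = -3.46 * (-0.72)^10 ≈ -3.46 * 0.0374 ≈ -0.13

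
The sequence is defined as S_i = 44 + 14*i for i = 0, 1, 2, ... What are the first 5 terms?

This is an arithmetic sequence.
i=0: S_0 = 44 + 14*0 = 44
i=1: S_1 = 44 + 14*1 = 58
i=2: S_2 = 44 + 14*2 = 72
i=3: S_3 = 44 + 14*3 = 86
i=4: S_4 = 44 + 14*4 = 100
The first 5 terms are: [44, 58, 72, 86, 100]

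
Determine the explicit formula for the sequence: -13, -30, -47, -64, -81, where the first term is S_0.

Check differences: -30 - -13 = -17
-47 - -30 = -17
Common difference d = -17.
First term a = -13.
Formula: S_i = -13 - 17*i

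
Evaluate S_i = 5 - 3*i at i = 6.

S_6 = 5 + -3*6 = 5 + -18 = -13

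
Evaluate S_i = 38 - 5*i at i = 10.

S_10 = 38 + -5*10 = 38 + -50 = -12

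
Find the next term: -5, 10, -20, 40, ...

Ratios: 10 / -5 = -2.0
This is a geometric sequence with common ratio r = -2.
Next term = 40 * -2 = -80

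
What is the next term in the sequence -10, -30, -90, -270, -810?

Ratios: -30 / -10 = 3.0
This is a geometric sequence with common ratio r = 3.
Next term = -810 * 3 = -2430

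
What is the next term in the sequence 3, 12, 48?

Ratios: 12 / 3 = 4.0
This is a geometric sequence with common ratio r = 4.
Next term = 48 * 4 = 192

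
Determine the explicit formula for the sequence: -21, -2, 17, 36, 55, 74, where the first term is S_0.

Check differences: -2 - -21 = 19
17 - -2 = 19
Common difference d = 19.
First term a = -21.
Formula: S_i = -21 + 19*i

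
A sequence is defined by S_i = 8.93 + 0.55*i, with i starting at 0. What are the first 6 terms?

This is an arithmetic sequence.
i=0: S_0 = 8.93 + 0.55*0 = 8.93
i=1: S_1 = 8.93 + 0.55*1 = 9.48
i=2: S_2 = 8.93 + 0.55*2 = 10.03
i=3: S_3 = 8.93 + 0.55*3 = 10.58
i=4: S_4 = 8.93 + 0.55*4 = 11.13
i=5: S_5 = 8.93 + 0.55*5 = 11.68
The first 6 terms are: [8.93, 9.48, 10.03, 10.58, 11.13, 11.68]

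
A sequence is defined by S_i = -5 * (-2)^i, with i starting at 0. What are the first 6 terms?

This is a geometric sequence.
i=0: S_0 = -5 * (-2)^0 = -5
i=1: S_1 = -5 * (-2)^1 = 10
i=2: S_2 = -5 * (-2)^2 = -20
i=3: S_3 = -5 * (-2)^3 = 40
i=4: S_4 = -5 * (-2)^4 = -80
i=5: S_5 = -5 * (-2)^5 = 160
The first 6 terms are: [-5, 10, -20, 40, -80, 160]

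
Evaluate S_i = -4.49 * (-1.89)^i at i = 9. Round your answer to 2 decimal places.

S_9 = -4.49 * (-1.89)^9 ≈ -4.49 * -307.7204 ≈ 1381.66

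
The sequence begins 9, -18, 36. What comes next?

Ratios: -18 / 9 = -2.0
This is a geometric sequence with common ratio r = -2.
Next term = 36 * -2 = -72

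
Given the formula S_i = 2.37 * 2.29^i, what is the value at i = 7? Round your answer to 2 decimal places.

S_7 = 2.37 * 2.29^7 ≈ 2.37 * 330.2542 ≈ 782.7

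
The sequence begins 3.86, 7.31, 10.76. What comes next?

Differences: 7.31 - 3.86 = 3.45
This is an arithmetic sequence with common difference d = 3.45.
Next term = 10.76 + 3.45 = 14.21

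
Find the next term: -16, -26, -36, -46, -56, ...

Differences: -26 - -16 = -10
This is an arithmetic sequence with common difference d = -10.
Next term = -56 + -10 = -66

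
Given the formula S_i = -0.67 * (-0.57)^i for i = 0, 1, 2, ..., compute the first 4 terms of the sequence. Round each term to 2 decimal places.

This is a geometric sequence.
i=0: S_0 = -0.67 * (-0.57)^0 = -0.67
i=1: S_1 = -0.67 * (-0.57)^1 ≈ 0.38
i=2: S_2 = -0.67 * (-0.57)^2 ≈ -0.22
i=3: S_3 = -0.67 * (-0.57)^3 ≈ 0.12
The first 4 terms are: [-0.67, 0.38, -0.22, 0.12]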